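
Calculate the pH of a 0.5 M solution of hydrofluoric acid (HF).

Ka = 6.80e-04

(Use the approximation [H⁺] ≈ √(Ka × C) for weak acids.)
pH = 1.73

[H⁺] = √(Ka × C) = √(6.80e-04 × 0.5) = 1.8439e-02. pH = -log(1.8439e-02)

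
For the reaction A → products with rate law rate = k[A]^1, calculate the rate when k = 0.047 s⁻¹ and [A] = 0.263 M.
0.01236 M/s

rate = k·[A]^1 = 0.047·(0.263)^1 = 0.047·0.263 = 0.01236 M/s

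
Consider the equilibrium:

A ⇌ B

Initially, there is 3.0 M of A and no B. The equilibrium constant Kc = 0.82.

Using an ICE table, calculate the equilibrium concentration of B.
[B] = 1.352 M

ICE: [A] = 3.0 − x, [B] = x.
Kc = x/(3.0 − x) = 0.82 ⇒ x = 0.82·3.0/(1 + 0.82) = 2.46/1.82 = 1.352.
[B] = x = 1.352 M.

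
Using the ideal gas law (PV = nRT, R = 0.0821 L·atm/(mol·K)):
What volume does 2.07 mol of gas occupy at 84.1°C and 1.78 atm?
T = 84.1°C + 273.15 = 357.25 K
V = nRT/P = (2.07 × 0.0821 × 357.25) / 1.78
V = 34.11 L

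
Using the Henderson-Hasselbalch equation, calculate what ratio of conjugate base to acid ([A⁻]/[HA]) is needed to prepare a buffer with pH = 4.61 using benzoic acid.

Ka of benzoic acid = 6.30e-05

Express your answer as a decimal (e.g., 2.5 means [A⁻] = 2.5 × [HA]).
[A⁻]/[HA] = 2.566

pKa = −log(6.30e-05) = 4.2007. pH = pKa + log([A⁻]/[HA]). 4.61 = 4.2007 + log(ratio). log(ratio) = 4.61 − 4.2007 = 0.4093. ratio = 10^(0.4093) = 2.566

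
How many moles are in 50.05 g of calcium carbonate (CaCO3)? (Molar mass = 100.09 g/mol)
Moles = 50.05 g ÷ 100.09 g/mol = 0.5 mol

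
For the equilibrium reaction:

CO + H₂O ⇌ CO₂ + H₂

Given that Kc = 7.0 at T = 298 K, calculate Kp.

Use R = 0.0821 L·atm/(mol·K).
K_p = 7.0000

Δn = (moles gaseous products) − (moles gaseous reactants) = 0
T = 298 K; RT = 0.0821 × 298 = 24.4658
Kp = Kc·(RT)^Δn = 7.0 × (24.4658)^0 = 7.0 × 1 = 7.0000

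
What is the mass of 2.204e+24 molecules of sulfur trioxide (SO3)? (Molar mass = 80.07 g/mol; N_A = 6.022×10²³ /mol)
Moles = 2.204e+24 ÷ 6.022×10²³ = 3.65991 mol
Mass = 3.65991 mol × 80.07 g/mol = 293 g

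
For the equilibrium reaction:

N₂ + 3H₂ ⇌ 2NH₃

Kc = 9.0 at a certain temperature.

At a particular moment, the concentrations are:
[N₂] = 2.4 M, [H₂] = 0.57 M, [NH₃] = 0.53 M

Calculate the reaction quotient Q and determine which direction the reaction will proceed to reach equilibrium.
Q = 0.632, Q < K, reaction proceeds forward (toward products)

Q = ([NH₃]^2) / ([N₂] × [H₂]^3)
  = ((0.53)^2) / ((2.4)·(0.57)^3) = 0.2809/0.44446 = 0.632
Since Q = 0.632 < Kc = 9.0, the reaction proceeds forward (toward products) to reach equilibrium.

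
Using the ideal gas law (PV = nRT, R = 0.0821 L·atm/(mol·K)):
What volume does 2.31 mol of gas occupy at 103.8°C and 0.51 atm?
T = 103.8°C + 273.15 = 376.95 K
V = nRT/P = (2.31 × 0.0821 × 376.95) / 0.51
V = 140.17 L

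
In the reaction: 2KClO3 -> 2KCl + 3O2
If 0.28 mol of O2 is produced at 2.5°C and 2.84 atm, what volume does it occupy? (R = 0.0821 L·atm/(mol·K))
T = 2.5°C + 273.15 = 275.65 K
V = nRT/P = (0.28 × 0.0821 × 275.65) / 2.84
V = 2.23 L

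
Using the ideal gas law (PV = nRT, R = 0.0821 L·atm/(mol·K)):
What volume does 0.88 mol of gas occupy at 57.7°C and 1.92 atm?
T = 57.7°C + 273.15 = 330.85 K
V = nRT/P = (0.88 × 0.0821 × 330.85) / 1.92
V = 12.45 L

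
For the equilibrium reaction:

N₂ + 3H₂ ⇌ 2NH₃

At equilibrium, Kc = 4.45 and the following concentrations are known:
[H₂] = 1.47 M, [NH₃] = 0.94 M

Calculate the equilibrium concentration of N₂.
[N₂] = 0.0625 M

Kc = ([NH₃]^2) / ([N₂] × [H₂]^3) = 4.45
[N₂]^1 = (product terms)/(Kc · other reactant terms) = 0.8836 / (4.45 · 3.1765) = 0.062509
[N₂] = 0.0625 M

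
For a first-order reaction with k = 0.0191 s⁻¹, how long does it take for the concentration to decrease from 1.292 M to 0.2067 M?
95.95 s

From ln[A] = ln[A]₀ - k·t: t = ln([A]₀/[A])/k = ln(1.292/0.2067)/0.0191 = ln(6.2506)/0.0191 = 1.8327/0.0191 = 95.95 s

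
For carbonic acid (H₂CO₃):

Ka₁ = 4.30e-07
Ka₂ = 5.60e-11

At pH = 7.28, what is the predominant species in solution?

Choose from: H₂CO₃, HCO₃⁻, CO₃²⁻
HCO₃⁻

pKa1 = 6.37, pKa2 = 10.25. Each pKa is the crossover between adjacent species; pH = 7.28 lies in the region where HCO₃⁻ predominates.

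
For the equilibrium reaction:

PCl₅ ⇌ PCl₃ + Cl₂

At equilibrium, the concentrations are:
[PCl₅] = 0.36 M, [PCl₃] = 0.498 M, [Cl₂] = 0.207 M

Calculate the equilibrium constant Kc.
K_c = 0.2863

Kc = ([PCl₃] × [Cl₂]) / ([PCl₅])
   = ((0.498)·(0.207)) / ((0.36))
   = 0.10309 / 0.36 = 0.2863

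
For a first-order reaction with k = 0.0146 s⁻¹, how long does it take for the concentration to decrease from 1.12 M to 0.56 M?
47.48 s

From ln[A] = ln[A]₀ - k·t: t = ln([A]₀/[A])/k = ln(1.12/0.56)/0.0146 = ln(2.0000)/0.0146 = 0.6931/0.0146 = 47.48 s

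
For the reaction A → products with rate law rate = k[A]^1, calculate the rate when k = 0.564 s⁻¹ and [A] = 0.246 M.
0.1387 M/s

rate = k·[A]^1 = 0.564·(0.246)^1 = 0.564·0.246 = 0.1387 M/s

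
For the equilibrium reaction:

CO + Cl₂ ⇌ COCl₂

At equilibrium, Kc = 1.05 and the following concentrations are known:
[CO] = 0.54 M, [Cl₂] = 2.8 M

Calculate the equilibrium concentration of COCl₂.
[COCl₂] = 1.5876 M

Kc = ([COCl₂]) / ([CO] × [Cl₂]) = 1.05
[COCl₂]^1 = Kc · (reactant terms)/(other product terms) = 1.05 · 1.512 / 1 = 1.5876
[COCl₂] = 1.5876 M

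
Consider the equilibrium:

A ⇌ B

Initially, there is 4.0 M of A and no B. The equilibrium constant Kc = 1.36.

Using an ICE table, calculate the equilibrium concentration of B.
[B] = 2.305 M

ICE: [A] = 4.0 − x, [B] = x.
Kc = x/(4.0 − x) = 1.36 ⇒ x = 1.36·4.0/(1 + 1.36) = 5.44/2.36 = 2.305.
[B] = x = 2.305 M.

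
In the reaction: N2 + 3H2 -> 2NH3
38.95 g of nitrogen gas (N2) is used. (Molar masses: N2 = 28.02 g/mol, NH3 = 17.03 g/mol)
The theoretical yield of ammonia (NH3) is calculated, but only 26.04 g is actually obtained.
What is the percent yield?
Moles of N2 = 38.95 g ÷ 28.02 g/mol = 1.39008 mol
Mole ratio: 2 mol NH3 / 1 mol N2
Moles of NH3 = 1.39008 × (2/1) = 2.78016 mol
Theoretical yield = 2.78016 mol × 17.03 g/mol = 47.346 g
Actual yield = 26.04 g
Percent yield = (26.04 / 47.346) × 100% = 55.0%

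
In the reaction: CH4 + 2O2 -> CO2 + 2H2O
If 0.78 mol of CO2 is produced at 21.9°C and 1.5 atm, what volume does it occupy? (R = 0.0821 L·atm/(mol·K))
T = 21.9°C + 273.15 = 295.05 K
V = nRT/P = (0.78 × 0.0821 × 295.05) / 1.5
V = 12.60 L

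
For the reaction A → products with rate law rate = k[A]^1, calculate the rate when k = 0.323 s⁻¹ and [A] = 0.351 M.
0.1134 M/s

rate = k·[A]^1 = 0.323·(0.351)^1 = 0.323·0.351 = 0.1134 M/s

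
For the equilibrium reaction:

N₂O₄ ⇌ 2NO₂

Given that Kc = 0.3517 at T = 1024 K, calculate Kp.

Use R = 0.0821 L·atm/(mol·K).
K_p = 29.5676

Δn = (moles gaseous products) − (moles gaseous reactants) = 1
T = 1024 K; RT = 0.0821 × 1024 = 84.0704
Kp = Kc·(RT)^Δn = 0.3517 × (84.0704)^1 = 0.3517 × 84.0704 = 29.5676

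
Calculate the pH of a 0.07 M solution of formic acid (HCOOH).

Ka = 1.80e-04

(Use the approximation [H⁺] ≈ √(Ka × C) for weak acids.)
pH = 2.45

[H⁺] = √(Ka × C) = √(1.80e-04 × 0.07) = 3.5496e-03. pH = -log(3.5496e-03)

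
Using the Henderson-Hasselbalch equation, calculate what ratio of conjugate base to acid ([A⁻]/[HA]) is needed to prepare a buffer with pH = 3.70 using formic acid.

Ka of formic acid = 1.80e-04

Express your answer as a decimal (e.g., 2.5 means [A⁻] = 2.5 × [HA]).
[A⁻]/[HA] = 0.902

pKa = −log(1.80e-04) = 3.7447. pH = pKa + log([A⁻]/[HA]). 3.70 = 3.7447 + log(ratio). log(ratio) = 3.70 − 3.7447 = -0.0447. ratio = 10^(-0.0447) = 0.902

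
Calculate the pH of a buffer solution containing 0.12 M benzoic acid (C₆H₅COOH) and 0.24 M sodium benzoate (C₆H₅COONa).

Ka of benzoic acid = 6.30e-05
pH = 4.50

pKa = -log(6.30e-05) = 4.20. pH = pKa + log([A⁻]/[HA]) = 4.20 + log(0.24/0.12)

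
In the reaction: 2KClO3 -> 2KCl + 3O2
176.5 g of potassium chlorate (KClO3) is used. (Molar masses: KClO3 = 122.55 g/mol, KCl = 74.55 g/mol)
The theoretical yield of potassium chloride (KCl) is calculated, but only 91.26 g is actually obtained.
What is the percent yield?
Moles of KClO3 = 176.5 g ÷ 122.55 g/mol = 1.44023 mol
Mole ratio: 2 mol KCl / 2 mol KClO3
Moles of KCl = 1.44023 × (2/2) = 1.44023 mol
Theoretical yield = 1.44023 mol × 74.55 g/mol = 107.37 g
Actual yield = 91.26 g
Percent yield = (91.26 / 107.37) × 100% = 85.0%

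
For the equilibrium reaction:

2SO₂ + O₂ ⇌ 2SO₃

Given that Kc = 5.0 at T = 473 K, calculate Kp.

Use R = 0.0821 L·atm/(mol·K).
K_p = 0.1288

Δn = (moles gaseous products) − (moles gaseous reactants) = -1
T = 473 K; RT = 0.0821 × 473 = 38.8333
Kp = Kc·(RT)^Δn = 5.0 × (38.8333)^-1 = 5.0 × 0.0257511 = 0.1288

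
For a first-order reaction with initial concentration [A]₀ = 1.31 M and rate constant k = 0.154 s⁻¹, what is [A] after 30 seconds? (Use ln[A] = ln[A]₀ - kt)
0.0129 M

ln[A] = ln[A]₀ - k·t = ln(1.31) - (0.154)·(30) = 0.2700 - 4.6200 = -4.3500
[A] = e^(-4.3500) = 0.0129 M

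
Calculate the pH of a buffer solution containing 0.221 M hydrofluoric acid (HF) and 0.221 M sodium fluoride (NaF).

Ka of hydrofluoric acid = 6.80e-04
pH = 3.17

pKa = -log(6.80e-04) = 3.17. pH = pKa + log([A⁻]/[HA]) = 3.17 + log(0.221/0.221)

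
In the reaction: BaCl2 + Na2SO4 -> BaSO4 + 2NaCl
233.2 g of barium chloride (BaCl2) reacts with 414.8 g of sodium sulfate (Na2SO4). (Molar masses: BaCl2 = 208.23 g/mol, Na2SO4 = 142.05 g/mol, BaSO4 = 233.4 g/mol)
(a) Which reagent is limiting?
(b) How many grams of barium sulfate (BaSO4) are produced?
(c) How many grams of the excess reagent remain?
(a) BaCl2, (b) 261.4 g, (c) 255.7 g

Moles of BaCl2 = 233.2 g ÷ 208.23 g/mol = 1.11992 mol
Moles of Na2SO4 = 414.8 g ÷ 142.05 g/mol = 2.9201 mol
Moles ÷ coefficient: BaCl2: 1.11992/1 = 1.12, Na2SO4: 2.9201/1 = 2.92
(a) BaCl2 has the smaller value, so BaCl2 is the limiting reagent.
(b) Moles of BaSO4 = 1.11992 mol BaCl2 × (1/1) = 1.11992 mol; mass = 1.11992 mol × 233.4 g/mol = 261.4 g
(c) Na2SO4 consumed = 1.11992 × (1/1) = 1.11992 mol; remaining = 2.9201 − 1.11992 = 1.80018 mol; mass = 1.80018 mol × 142.05 g/mol = 255.7 g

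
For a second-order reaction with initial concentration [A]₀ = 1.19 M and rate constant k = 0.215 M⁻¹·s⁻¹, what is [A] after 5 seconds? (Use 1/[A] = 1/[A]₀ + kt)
0.5221 M

1/[A] = 1/[A]₀ + k·t = 1/1.19 + (0.215)·(5) = 0.8403 + 1.0750 = 1.9153
[A] = 1/1.9153 = 0.5221 M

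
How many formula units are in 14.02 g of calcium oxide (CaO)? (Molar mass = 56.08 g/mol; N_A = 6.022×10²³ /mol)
Moles = 14.02 g ÷ 56.08 g/mol = 0.25 mol
Formula units = 0.25 mol × 6.022×10²³ /mol = 1.506e+23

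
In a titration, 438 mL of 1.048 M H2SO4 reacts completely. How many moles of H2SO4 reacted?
Moles = Molarity × Volume (L)
Moles = 1.048 M × 0.438 L = 0.459 mol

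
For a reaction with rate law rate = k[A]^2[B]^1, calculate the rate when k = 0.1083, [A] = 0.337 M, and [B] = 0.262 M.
0.003222 M/s

rate = k·[A]^2·[B]^1 = 0.1083·(0.337)^2·(0.262)^1 = 0.1083·0.113569·0.262 = 0.003222 M/s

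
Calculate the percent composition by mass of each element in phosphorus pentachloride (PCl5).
P: 14.87%, Cl: 85.13%

Molar mass of PCl5 = 208.22 g/mol
% P = (1 × 30.97) / 208.22 × 100% = 30.97 / 208.22 × 100% = 14.87%
% Cl = (5 × 35.45) / 208.22 × 100% = 177.25 / 208.22 × 100% = 85.13%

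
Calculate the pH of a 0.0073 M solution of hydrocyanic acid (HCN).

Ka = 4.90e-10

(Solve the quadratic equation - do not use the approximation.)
pH = 5.72

x² + Ka×x - Ka×C = 0. Using quadratic formula: [H⁺] = 1.8911e-06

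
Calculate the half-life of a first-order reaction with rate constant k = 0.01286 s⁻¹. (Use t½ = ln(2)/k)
53.90 s

t½ = ln(2)/k = 0.6931/0.01286 = 53.90 s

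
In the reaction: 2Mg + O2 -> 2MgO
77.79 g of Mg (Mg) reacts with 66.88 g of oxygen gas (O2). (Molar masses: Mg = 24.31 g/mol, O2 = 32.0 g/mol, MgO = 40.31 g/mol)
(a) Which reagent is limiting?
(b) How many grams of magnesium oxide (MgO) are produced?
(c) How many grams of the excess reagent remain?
(a) Mg, (b) 129 g, (c) 15.68 g

Moles of Mg = 77.79 g ÷ 24.31 g/mol = 3.19992 mol
Moles of O2 = 66.88 g ÷ 32.0 g/mol = 2.09 mol
Moles ÷ coefficient: Mg: 3.19992/2 = 1.6, O2: 2.09/1 = 2.09
(a) Mg has the smaller value, so Mg is the limiting reagent.
(b) Moles of MgO = 3.19992 mol Mg × (2/2) = 3.19992 mol; mass = 3.19992 mol × 40.31 g/mol = 129 g
(c) O2 consumed = 3.19992 × (1/2) = 1.59996 mol; remaining = 2.09 − 1.59996 = 0.490041 mol; mass = 0.490041 mol × 32.0 g/mol = 15.68 g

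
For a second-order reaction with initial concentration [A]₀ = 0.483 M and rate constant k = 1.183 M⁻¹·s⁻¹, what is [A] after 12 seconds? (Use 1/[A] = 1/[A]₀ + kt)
0.0615 M

1/[A] = 1/[A]₀ + k·t = 1/0.483 + (1.183)·(12) = 2.0704 + 14.1960 = 16.2664
[A] = 1/16.2664 = 0.0615 M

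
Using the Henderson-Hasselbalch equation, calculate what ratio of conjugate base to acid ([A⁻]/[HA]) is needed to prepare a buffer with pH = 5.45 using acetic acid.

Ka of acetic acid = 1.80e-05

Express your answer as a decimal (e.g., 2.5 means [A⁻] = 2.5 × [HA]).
[A⁻]/[HA] = 5.073

pKa = −log(1.80e-05) = 4.7447. pH = pKa + log([A⁻]/[HA]). 5.45 = 4.7447 + log(ratio). log(ratio) = 5.45 − 4.7447 = 0.7053. ratio = 10^(0.7053) = 5.073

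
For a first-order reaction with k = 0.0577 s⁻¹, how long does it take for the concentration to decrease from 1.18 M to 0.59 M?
12.01 s

From ln[A] = ln[A]₀ - k·t: t = ln([A]₀/[A])/k = ln(1.18/0.59)/0.0577 = ln(2.0000)/0.0577 = 0.6931/0.0577 = 12.01 s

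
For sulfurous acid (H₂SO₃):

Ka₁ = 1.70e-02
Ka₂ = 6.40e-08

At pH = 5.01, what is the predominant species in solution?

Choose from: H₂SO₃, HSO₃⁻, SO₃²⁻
HSO₃⁻

pKa1 = 1.77, pKa2 = 7.19. Each pKa is the crossover between adjacent species; pH = 5.01 lies in the region where HSO₃⁻ predominates.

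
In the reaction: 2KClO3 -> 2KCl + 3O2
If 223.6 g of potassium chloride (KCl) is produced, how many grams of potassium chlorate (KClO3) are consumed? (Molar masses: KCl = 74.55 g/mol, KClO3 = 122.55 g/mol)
Moles of KCl = 223.6 g ÷ 74.55 g/mol = 2.99933 mol
Mole ratio: 2 mol KClO3 / 2 mol KCl
Moles of KClO3 = 2.99933 × (2/2) = 2.99933 mol
Mass of KClO3 = 2.99933 mol × 122.55 g/mol = 367.6 g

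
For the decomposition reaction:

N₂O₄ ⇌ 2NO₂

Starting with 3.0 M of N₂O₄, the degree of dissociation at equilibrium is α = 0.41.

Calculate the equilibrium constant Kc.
K_c = 3.4190

x = α·[A]₀ = 0.41 × 3.0 = 1.23 M dissociated.
At eq: [N₂O₄] = 3.0 − 1.23 = 1.77 M; [NO₂] = 2x = 2.46 M.
Kc = [NO₂]²/[N₂O₄] = (2.46)²/1.77 = 3.419.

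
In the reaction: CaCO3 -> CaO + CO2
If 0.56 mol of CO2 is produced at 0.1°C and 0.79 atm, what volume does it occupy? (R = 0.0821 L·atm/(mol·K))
T = 0.1°C + 273.15 = 273.25 K
V = nRT/P = (0.56 × 0.0821 × 273.25) / 0.79
V = 15.90 L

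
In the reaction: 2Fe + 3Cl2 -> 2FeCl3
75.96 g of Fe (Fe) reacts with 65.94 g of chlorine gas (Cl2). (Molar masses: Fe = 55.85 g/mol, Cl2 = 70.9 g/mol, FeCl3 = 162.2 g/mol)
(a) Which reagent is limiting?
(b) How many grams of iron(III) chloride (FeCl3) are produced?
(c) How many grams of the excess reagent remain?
(a) Cl2, (b) 100.6 g, (c) 41.33 g

Moles of Fe = 75.96 g ÷ 55.85 g/mol = 1.36007 mol
Moles of Cl2 = 65.94 g ÷ 70.9 g/mol = 0.930042 mol
Moles ÷ coefficient: Fe: 1.36007/2 = 0.68, Cl2: 0.930042/3 = 0.31
(a) Cl2 has the smaller value, so Cl2 is the limiting reagent.
(b) Moles of FeCl3 = 0.930042 mol Cl2 × (2/3) = 0.620028 mol; mass = 0.620028 mol × 162.2 g/mol = 100.6 g
(c) Fe consumed = 0.930042 × (2/3) = 0.620028 mol; remaining = 1.36007 − 0.620028 = 0.740043 mol; mass = 0.740043 mol × 55.85 g/mol = 41.33 g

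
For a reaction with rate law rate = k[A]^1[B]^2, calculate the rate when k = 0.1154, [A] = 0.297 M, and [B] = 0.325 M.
0.00362 M/s

rate = k·[A]^1·[B]^2 = 0.1154·(0.297)^1·(0.325)^2 = 0.1154·0.297·0.105625 = 0.00362 M/s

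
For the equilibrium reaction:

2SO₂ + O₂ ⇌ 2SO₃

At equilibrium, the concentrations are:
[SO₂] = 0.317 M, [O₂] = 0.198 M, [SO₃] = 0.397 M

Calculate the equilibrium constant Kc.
K_c = 7.9213

Kc = ([SO₃]^2) / ([SO₂]^2 × [O₂])
   = ((0.397)^2) / ((0.317)^2·(0.198))
   = 0.15761 / 0.019897 = 7.9213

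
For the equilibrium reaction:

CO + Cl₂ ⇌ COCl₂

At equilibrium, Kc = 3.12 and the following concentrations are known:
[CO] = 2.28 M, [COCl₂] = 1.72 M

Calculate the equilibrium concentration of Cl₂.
[Cl₂] = 0.2418 M

Kc = ([COCl₂]) / ([CO] × [Cl₂]) = 3.12
[Cl₂]^1 = (product terms)/(Kc · other reactant terms) = 1.72 / (3.12 · 2.28) = 0.24179
[Cl₂] = 0.2418 M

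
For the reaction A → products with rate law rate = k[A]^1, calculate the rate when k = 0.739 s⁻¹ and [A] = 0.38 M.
0.2808 M/s

rate = k·[A]^1 = 0.739·(0.38)^1 = 0.739·0.38 = 0.2808 M/s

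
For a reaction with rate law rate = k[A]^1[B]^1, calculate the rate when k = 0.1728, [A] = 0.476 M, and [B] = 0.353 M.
0.02904 M/s

rate = k·[A]^1·[B]^1 = 0.1728·(0.476)^1·(0.353)^1 = 0.1728·0.476·0.353 = 0.02904 M/s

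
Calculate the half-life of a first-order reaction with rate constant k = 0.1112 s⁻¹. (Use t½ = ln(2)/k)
6.23 s

t½ = ln(2)/k = 0.6931/0.1112 = 6.23 s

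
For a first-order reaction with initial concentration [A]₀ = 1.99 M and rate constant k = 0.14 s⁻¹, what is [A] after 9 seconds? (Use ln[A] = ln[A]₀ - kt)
0.5645 M

ln[A] = ln[A]₀ - k·t = ln(1.99) - (0.14)·(9) = 0.6881 - 1.2600 = -0.5719
[A] = e^(-0.5719) = 0.5645 M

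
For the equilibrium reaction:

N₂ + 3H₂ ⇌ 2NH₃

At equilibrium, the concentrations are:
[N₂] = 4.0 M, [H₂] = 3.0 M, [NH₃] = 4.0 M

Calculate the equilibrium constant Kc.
K_c = 0.1481

Kc = ([NH₃]^2) / ([N₂] × [H₂]^3)
   = ((4.0)^2) / ((4.0)·(3.0)^3)
   = 16 / 108 = 0.1481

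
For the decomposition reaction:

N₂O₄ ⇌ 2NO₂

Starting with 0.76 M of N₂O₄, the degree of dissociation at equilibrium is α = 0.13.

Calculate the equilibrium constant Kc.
K_c = 0.0591

x = α·[A]₀ = 0.13 × 0.76 = 0.0988 M dissociated.
At eq: [N₂O₄] = 0.76 − 0.0988 = 0.6612 M; [NO₂] = 2x = 0.1976 M.
Kc = [NO₂]²/[N₂O₄] = (0.1976)²/0.6612 = 0.05905.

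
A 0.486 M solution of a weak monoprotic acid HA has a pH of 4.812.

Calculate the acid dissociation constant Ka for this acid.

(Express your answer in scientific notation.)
K_a = 4.89e-10

[H⁺] = 10^(−pH) = 10^(−4.812) = 1.542e-05 M. For HA ⇌ H⁺ + A⁻, Ka = x²/(C − x) = (1.542e-05)²/(0.486 − 1.542e-05) = 4.89e-10.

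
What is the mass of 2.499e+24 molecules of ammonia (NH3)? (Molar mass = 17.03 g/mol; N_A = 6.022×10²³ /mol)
Moles = 2.499e+24 ÷ 6.022×10²³ = 4.14978 mol
Mass = 4.14978 mol × 17.03 g/mol = 70.67 g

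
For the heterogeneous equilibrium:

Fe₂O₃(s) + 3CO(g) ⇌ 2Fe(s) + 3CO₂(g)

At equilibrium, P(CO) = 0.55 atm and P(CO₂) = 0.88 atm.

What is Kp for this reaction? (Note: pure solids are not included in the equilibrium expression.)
K_p = 4.096

Solids (Fe₂O₃, Fe) are excluded.
Kp = P(CO₂)³/P(CO)³ = (0.88)³/(0.55)³ = 0.6815/0.1664 = 4.096.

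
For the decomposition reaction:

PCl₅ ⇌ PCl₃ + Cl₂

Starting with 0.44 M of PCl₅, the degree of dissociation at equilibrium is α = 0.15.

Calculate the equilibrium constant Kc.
K_c = 0.0116

x = α·[A]₀ = 0.15 × 0.44 = 0.066 M dissociated.
At eq: [PCl₅] = 0.44 − 0.066 = 0.374 M; [PCl₃] = [Cl₂] = x = 0.066 M.
Kc = [PCl₃][Cl₂]/[PCl₅] = (0.066)²/0.374 = 0.01165.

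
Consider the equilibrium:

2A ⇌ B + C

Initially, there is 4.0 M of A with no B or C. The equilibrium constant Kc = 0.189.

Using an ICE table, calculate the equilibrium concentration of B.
[B] = 0.930 M

ICE: [A] = 4.0 − 2x, [B] = [C] = x.
Kc = x²/(4.0 − 2x)² = 0.189 ⇒ √Kc = x/(4.0 − 2x).
x = √0.189·4.0/(1 + 2√0.189) = 0.43474·4.0/1.8695 = 0.93019.
[B] = x = 0.930 M.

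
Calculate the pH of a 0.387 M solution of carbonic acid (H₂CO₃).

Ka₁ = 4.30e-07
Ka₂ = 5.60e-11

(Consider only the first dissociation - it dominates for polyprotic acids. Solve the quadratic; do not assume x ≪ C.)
pH = 3.39

x² + Ka₁·x − Ka₁·C = 0 with Ka₁ = 4.30e-07, C = 0.387.
x = (−Ka₁ + √(Ka₁² + 4·Ka₁·C))/2 = 4.0772e-04 M, so pH = 3.39.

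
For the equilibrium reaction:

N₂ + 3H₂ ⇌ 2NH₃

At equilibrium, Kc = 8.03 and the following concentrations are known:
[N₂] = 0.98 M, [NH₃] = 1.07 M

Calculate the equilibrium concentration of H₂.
[H₂] = 0.5259 M

Kc = ([NH₃]^2) / ([N₂] × [H₂]^3) = 8.03
[H₂]^3 = (product terms)/(Kc · other reactant terms) = 1.1449 / (8.03 · 0.98) = 0.14549
[H₂] = (0.14549)^(1/3) = 0.5259 M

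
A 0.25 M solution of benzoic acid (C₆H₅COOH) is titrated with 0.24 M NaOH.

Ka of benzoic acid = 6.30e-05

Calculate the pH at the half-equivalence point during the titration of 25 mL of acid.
pH = pKa = 4.20

At the half-equivalence point, [HA] = [A⁻], so by Henderson–Hasselbalch pH = pKa + log(1) = pKa.
pKa = −log(6.30e-05) = 4.20.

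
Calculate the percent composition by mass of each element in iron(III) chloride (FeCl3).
Fe: 34.43%, Cl: 65.57%

Molar mass of FeCl3 = 162.2 g/mol
% Fe = (1 × 55.85) / 162.2 × 100% = 55.85 / 162.2 × 100% = 34.43%
% Cl = (3 × 35.45) / 162.2 × 100% = 106.35 / 162.2 × 100% = 65.57%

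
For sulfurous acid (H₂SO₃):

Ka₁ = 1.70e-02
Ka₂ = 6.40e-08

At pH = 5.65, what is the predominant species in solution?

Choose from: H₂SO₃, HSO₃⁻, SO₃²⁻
HSO₃⁻

pKa1 = 1.77, pKa2 = 7.19. Each pKa is the crossover between adjacent species; pH = 5.65 lies in the region where HSO₃⁻ predominates.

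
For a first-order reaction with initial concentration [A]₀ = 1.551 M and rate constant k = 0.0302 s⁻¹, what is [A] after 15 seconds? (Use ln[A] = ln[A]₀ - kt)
0.9860 M

ln[A] = ln[A]₀ - k·t = ln(1.551) - (0.0302)·(15) = 0.4389 - 0.4530 = -0.0141
[A] = e^(-0.0141) = 0.9860 M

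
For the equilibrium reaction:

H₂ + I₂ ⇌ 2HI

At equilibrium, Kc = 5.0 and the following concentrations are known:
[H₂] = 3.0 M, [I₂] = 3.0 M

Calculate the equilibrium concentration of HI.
[HI] = 6.7082 M

Kc = ([HI]^2) / ([H₂] × [I₂]) = 5.0
[HI]^2 = Kc · (reactant terms)/(other product terms) = 5.0 · 9 / 1 = 45
[HI] = (45)^(1/2) = 6.7082 M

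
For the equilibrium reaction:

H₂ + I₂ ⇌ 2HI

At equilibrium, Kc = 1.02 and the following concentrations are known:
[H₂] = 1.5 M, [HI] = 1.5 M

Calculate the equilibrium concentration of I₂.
[I₂] = 1.4706 M

Kc = ([HI]^2) / ([H₂] × [I₂]) = 1.02
[I₂]^1 = (product terms)/(Kc · other reactant terms) = 2.25 / (1.02 · 1.5) = 1.4706
[I₂] = 1.4706 M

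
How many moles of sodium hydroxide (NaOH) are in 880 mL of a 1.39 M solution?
Moles = Molarity × Volume (L)
Moles = 1.39 M × 0.88 L = 1.223 mol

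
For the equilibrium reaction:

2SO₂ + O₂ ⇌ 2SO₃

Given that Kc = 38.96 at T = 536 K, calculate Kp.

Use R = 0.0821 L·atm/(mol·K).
K_p = 0.8853

Δn = (moles gaseous products) − (moles gaseous reactants) = -1
T = 536 K; RT = 0.0821 × 536 = 44.0056
Kp = Kc·(RT)^Δn = 38.96 × (44.0056)^-1 = 38.96 × 0.0227244 = 0.8853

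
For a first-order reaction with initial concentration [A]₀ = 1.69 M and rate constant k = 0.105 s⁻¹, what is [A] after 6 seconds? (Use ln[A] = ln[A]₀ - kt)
0.9001 M

ln[A] = ln[A]₀ - k·t = ln(1.69) - (0.105)·(6) = 0.5247 - 0.6300 = -0.1053
[A] = e^(-0.1053) = 0.9001 M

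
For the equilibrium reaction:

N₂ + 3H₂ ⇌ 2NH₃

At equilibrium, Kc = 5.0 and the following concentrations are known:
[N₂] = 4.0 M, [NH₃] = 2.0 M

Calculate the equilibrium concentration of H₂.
[H₂] = 0.5848 M

Kc = ([NH₃]^2) / ([N₂] × [H₂]^3) = 5.0
[H₂]^3 = (product terms)/(Kc · other reactant terms) = 4 / (5.0 · 4) = 0.2
[H₂] = (0.2)^(1/3) = 0.5848 M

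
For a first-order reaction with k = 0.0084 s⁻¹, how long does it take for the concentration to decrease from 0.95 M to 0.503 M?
75.70 s

From ln[A] = ln[A]₀ - k·t: t = ln([A]₀/[A])/k = ln(0.95/0.503)/0.0084 = ln(1.8887)/0.0084 = 0.6359/0.0084 = 75.70 s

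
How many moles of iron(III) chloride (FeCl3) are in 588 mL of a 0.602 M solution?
Moles = Molarity × Volume (L)
Moles = 0.602 M × 0.588 L = 0.354 mol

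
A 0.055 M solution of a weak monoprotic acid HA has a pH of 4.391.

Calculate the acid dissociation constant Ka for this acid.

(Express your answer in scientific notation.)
K_a = 3.01e-08

[H⁺] = 10^(−pH) = 10^(−4.391) = 4.064e-05 M. For HA ⇌ H⁺ + A⁻, Ka = x²/(C − x) = (4.064e-05)²/(0.055 − 4.064e-05) = 3.01e-08.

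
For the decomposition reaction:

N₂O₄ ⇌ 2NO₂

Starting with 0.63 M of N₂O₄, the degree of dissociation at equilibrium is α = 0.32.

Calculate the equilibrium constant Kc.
K_c = 0.3795

x = α·[A]₀ = 0.32 × 0.63 = 0.2016 M dissociated.
At eq: [N₂O₄] = 0.63 − 0.2016 = 0.4284 M; [NO₂] = 2x = 0.4032 M.
Kc = [NO₂]²/[N₂O₄] = (0.4032)²/0.4284 = 0.3795.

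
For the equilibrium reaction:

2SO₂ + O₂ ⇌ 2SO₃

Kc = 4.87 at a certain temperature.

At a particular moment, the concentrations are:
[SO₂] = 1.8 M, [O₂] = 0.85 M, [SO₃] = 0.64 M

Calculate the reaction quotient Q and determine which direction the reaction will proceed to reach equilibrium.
Q = 0.149, Q < K, reaction proceeds forward (toward products)

Q = ([SO₃]^2) / ([SO₂]^2 × [O₂])
  = ((0.64)^2) / ((1.8)^2·(0.85)) = 0.4096/2.754 = 0.1487
Since Q = 0.1487 < Kc = 4.87, the reaction proceeds forward (toward products) to reach equilibrium.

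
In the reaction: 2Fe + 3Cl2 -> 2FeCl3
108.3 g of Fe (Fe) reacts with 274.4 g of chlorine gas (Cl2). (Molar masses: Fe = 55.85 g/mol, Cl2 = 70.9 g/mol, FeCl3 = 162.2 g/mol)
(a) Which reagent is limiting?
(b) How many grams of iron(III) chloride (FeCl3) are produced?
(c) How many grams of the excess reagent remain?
(a) Fe, (b) 314.5 g, (c) 68.17 g

Moles of Fe = 108.3 g ÷ 55.85 g/mol = 1.93912 mol
Moles of Cl2 = 274.4 g ÷ 70.9 g/mol = 3.87024 mol
Moles ÷ coefficient: Fe: 1.93912/2 = 0.9696, Cl2: 3.87024/3 = 1.29
(a) Fe has the smaller value, so Fe is the limiting reagent.
(b) Moles of FeCl3 = 1.93912 mol Fe × (2/2) = 1.93912 mol; mass = 1.93912 mol × 162.2 g/mol = 314.5 g
(c) Cl2 consumed = 1.93912 × (3/2) = 2.90868 mol; remaining = 3.87024 − 2.90868 = 0.961556 mol; mass = 0.961556 mol × 70.9 g/mol = 68.17 g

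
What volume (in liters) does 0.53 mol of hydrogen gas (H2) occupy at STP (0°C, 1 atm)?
At STP, 1 mol of gas occupies 22.4 L
Volume = 0.53 mol × 22.4 L/mol = 11.87 L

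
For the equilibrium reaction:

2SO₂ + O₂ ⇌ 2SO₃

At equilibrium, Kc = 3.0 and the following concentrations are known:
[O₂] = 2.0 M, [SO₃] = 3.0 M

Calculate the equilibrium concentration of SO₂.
[SO₂] = 1.2247 M

Kc = ([SO₃]^2) / ([SO₂]^2 × [O₂]) = 3.0
[SO₂]^2 = (product terms)/(Kc · other reactant terms) = 9 / (3.0 · 2) = 1.5
[SO₂] = (1.5)^(1/2) = 1.2247 M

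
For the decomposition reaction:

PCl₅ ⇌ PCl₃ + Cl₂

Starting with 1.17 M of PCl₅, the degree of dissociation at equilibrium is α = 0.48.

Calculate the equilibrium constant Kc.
K_c = 0.5184

x = α·[A]₀ = 0.48 × 1.17 = 0.5616 M dissociated.
At eq: [PCl₅] = 1.17 − 0.5616 = 0.6084 M; [PCl₃] = [Cl₂] = x = 0.5616 M.
Kc = [PCl₃][Cl₂]/[PCl₅] = (0.5616)²/0.6084 = 0.5184.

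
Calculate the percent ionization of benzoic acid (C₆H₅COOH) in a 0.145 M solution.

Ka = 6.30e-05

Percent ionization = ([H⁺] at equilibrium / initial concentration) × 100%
Percent ionization = 2.06%

Let x = [H⁺]. Ka = x²/(C - x) ⇒ x² + (6.30e-05)x - (6.30e-05)(0.145) = 0. x = 2.9911e-03. Percent = (2.9911e-03/0.145) × 100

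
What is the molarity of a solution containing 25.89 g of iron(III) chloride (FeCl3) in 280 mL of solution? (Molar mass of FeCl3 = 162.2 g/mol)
Moles of FeCl3 = 25.89 g ÷ 162.2 g/mol = 0.159618 mol
Volume = 280 mL = 0.28 L
Molarity = 0.159618 mol ÷ 0.28 L = 0.5701 M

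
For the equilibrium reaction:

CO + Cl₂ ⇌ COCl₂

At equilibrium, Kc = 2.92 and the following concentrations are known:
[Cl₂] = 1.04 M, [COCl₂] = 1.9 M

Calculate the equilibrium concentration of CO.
[CO] = 0.6257 M

Kc = ([COCl₂]) / ([CO] × [Cl₂]) = 2.92
[CO]^1 = (product terms)/(Kc · other reactant terms) = 1.9 / (2.92 · 1.04) = 0.62566
[CO] = 0.6257 M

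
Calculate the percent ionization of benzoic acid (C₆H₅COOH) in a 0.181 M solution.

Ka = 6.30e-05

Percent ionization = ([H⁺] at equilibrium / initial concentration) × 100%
Percent ionization = 1.85%

Let x = [H⁺]. Ka = x²/(C - x) ⇒ x² + (6.30e-05)x - (6.30e-05)(0.181) = 0. x = 3.3455e-03. Percent = (3.3455e-03/0.181) × 100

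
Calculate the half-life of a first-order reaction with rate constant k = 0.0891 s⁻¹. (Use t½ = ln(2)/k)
7.78 s

t½ = ln(2)/k = 0.6931/0.0891 = 7.78 s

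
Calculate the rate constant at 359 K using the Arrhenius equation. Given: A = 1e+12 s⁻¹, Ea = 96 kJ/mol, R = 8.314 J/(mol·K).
1.08e-02 s⁻¹

k = A·exp(-Ea/(R·T)) = 1e+12·exp(-96000/(8.314·359)) = 1e+12·exp(-32.1638) = 1e+12·1.0751e-14 = 1.08e-02 s⁻¹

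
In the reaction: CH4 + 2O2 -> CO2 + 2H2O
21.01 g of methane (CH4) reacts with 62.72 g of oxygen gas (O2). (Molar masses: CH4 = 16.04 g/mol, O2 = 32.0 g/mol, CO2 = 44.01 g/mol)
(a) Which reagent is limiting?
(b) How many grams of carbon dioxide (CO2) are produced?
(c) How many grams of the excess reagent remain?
(a) O2, (b) 43.13 g, (c) 5.291 g

Moles of CH4 = 21.01 g ÷ 16.04 g/mol = 1.30985 mol
Moles of O2 = 62.72 g ÷ 32.0 g/mol = 1.96 mol
Moles ÷ coefficient: CH4: 1.30985/1 = 1.31, O2: 1.96/2 = 0.98
(a) O2 has the smaller value, so O2 is the limiting reagent.
(b) Moles of CO2 = 1.96 mol O2 × (1/2) = 0.98 mol; mass = 0.98 mol × 44.01 g/mol = 43.13 g
(c) CH4 consumed = 1.96 × (1/2) = 0.98 mol; remaining = 1.30985 − 0.98 = 0.32985 mol; mass = 0.32985 mol × 16.04 g/mol = 5.291 g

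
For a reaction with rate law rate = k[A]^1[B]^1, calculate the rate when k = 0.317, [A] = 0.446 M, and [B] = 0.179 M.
0.02531 M/s

rate = k·[A]^1·[B]^1 = 0.317·(0.446)^1·(0.179)^1 = 0.317·0.446·0.179 = 0.02531 M/s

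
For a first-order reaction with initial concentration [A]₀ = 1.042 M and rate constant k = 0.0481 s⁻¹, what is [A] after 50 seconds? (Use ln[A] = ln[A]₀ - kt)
0.0941 M

ln[A] = ln[A]₀ - k·t = ln(1.042) - (0.0481)·(50) = 0.0411 - 2.4050 = -2.3639
[A] = e^(-2.3639) = 0.0941 M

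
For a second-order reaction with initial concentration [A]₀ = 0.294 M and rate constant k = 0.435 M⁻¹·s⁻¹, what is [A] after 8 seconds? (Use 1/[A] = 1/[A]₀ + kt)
0.1453 M

1/[A] = 1/[A]₀ + k·t = 1/0.294 + (0.435)·(8) = 3.4014 + 3.4800 = 6.8814
[A] = 1/6.8814 = 0.1453 M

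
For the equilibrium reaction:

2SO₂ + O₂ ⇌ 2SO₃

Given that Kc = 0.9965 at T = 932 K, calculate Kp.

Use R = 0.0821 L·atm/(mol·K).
K_p = 0.0130

Δn = (moles gaseous products) − (moles gaseous reactants) = -1
T = 932 K; RT = 0.0821 × 932 = 76.5172
Kp = Kc·(RT)^Δn = 0.9965 × (76.5172)^-1 = 0.9965 × 0.013069 = 0.0130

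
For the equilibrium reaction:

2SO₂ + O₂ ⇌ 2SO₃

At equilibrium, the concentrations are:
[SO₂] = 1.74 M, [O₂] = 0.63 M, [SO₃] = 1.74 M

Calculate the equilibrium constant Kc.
K_c = 1.5873

Kc = ([SO₃]^2) / ([SO₂]^2 × [O₂])
   = ((1.74)^2) / ((1.74)^2·(0.63))
   = 3.0276 / 1.9074 = 1.5873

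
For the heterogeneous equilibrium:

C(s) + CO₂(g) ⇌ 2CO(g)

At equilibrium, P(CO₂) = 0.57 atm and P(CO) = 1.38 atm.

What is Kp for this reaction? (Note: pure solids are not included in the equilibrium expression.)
K_p = 3.341

Solid C is excluded.
Kp = P(CO)²/P(CO₂) = (1.38)²/0.57 = 1.904/0.57 = 3.341.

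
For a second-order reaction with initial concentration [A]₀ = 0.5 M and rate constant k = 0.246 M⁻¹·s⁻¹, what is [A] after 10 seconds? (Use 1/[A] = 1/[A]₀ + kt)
0.2242 M

1/[A] = 1/[A]₀ + k·t = 1/0.5 + (0.246)·(10) = 2.0000 + 2.4600 = 4.4600
[A] = 1/4.4600 = 0.2242 M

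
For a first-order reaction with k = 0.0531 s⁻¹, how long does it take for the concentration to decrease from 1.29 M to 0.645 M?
13.05 s

From ln[A] = ln[A]₀ - k·t: t = ln([A]₀/[A])/k = ln(1.29/0.645)/0.0531 = ln(2.0000)/0.0531 = 0.6931/0.0531 = 13.05 s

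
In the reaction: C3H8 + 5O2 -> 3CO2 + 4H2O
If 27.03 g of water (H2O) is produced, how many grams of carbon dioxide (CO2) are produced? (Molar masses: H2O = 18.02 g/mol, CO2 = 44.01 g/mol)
Moles of H2O = 27.03 g ÷ 18.02 g/mol = 1.5 mol
Mole ratio: 3 mol CO2 / 4 mol H2O
Moles of CO2 = 1.5 × (3/4) = 1.125 mol
Mass of CO2 = 1.125 mol × 44.01 g/mol = 49.51 g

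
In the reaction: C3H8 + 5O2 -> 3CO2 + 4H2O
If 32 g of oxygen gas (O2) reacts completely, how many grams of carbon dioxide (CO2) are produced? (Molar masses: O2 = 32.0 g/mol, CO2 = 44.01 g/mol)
Moles of O2 = 32 g ÷ 32.0 g/mol = 1 mol
Mole ratio: 3 mol CO2 / 5 mol O2
Moles of CO2 = 1 × (3/5) = 0.6 mol
Mass of CO2 = 0.6 mol × 44.01 g/mol = 26.41 g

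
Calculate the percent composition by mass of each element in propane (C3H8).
C: 81.72%, H: 18.29%

Molar mass of C3H8 = 44.09 g/mol
% C = (3 × 12.01) / 44.09 × 100% = 36.03 / 44.09 × 100% = 81.72%
% H = (8 × 1.008) / 44.09 × 100% = 8.064 / 44.09 × 100% = 18.29%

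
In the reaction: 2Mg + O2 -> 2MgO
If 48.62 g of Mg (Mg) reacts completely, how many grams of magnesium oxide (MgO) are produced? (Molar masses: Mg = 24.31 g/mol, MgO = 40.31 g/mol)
Moles of Mg = 48.62 g ÷ 24.31 g/mol = 2 mol
Mole ratio: 2 mol MgO / 2 mol Mg
Moles of MgO = 2 × (2/2) = 2 mol
Mass of MgO = 2 mol × 40.31 g/mol = 80.62 g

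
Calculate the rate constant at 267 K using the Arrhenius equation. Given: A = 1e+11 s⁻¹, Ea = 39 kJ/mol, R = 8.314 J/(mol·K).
2.34e+03 s⁻¹

k = A·exp(-Ea/(R·T)) = 1e+11·exp(-39000/(8.314·267)) = 1e+11·exp(-17.5688) = 1e+11·2.3439e-08 = 2.34e+03 s⁻¹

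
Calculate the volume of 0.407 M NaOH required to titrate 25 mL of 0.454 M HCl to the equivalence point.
V_{base} = 27.9 mL

At equivalence: moles acid = moles base.
moles HCl = 0.454 M × 0.025 L = 0.01135 mol
V_NaOH = 0.01135 mol ÷ 0.407 M = 0.02789 L = 27.9 mL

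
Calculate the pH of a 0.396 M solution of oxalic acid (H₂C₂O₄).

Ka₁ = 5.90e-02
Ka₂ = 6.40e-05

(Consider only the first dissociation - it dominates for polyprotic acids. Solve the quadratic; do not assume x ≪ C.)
pH = 0.90

x² + Ka₁·x − Ka₁·C = 0 with Ka₁ = 5.90e-02, C = 0.396.
x = (−Ka₁ + √(Ka₁² + 4·Ka₁·C))/2 = 1.2617e-01 M, so pH = 0.90.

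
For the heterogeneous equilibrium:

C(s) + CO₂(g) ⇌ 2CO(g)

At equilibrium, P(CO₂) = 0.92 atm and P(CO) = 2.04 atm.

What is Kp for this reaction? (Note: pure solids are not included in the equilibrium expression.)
K_p = 4.523

Solid C is excluded.
Kp = P(CO)²/P(CO₂) = (2.04)²/0.92 = 4.162/0.92 = 4.523.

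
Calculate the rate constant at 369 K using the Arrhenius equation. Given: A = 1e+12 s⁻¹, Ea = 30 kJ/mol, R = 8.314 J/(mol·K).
5.66e+07 s⁻¹

k = A·exp(-Ea/(R·T)) = 1e+12·exp(-30000/(8.314·369)) = 1e+12·exp(-9.7788) = 1e+12·5.6641e-05 = 5.66e+07 s⁻¹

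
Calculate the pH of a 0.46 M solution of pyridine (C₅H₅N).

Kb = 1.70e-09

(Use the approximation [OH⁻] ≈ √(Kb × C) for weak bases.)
pH = 9.45

[OH⁻] = √(Kb × C) = √(1.70e-09 × 0.46) = 2.7964e-05. pOH = 4.55, pH = 14 - pOH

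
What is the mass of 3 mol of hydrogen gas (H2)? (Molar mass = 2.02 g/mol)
Mass = 3 mol × 2.02 g/mol = 6.06 g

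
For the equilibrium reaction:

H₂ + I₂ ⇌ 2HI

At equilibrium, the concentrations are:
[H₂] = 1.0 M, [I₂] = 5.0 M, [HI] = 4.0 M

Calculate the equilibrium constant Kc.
K_c = 3.2000

Kc = ([HI]^2) / ([H₂] × [I₂])
   = ((4.0)^2) / ((1.0)·(5.0))
   = 16 / 5 = 3.2000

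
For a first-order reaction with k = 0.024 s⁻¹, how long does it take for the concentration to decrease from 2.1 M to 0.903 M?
35.17 s

From ln[A] = ln[A]₀ - k·t: t = ln([A]₀/[A])/k = ln(2.1/0.903)/0.024 = ln(2.3256)/0.024 = 0.8440/0.024 = 35.17 s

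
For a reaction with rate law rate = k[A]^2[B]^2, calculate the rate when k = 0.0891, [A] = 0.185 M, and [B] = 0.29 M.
0.0002565 M/s

rate = k·[A]^2·[B]^2 = 0.0891·(0.185)^2·(0.29)^2 = 0.0891·0.034225·0.0841 = 0.0002565 M/s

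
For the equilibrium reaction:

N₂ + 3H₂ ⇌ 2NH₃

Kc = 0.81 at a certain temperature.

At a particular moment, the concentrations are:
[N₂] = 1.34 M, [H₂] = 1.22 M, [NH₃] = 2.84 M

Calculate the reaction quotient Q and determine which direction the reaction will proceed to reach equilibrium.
Q = 3.315, Q > K, reaction proceeds reverse (toward reactants)

Q = ([NH₃]^2) / ([N₂] × [H₂]^3)
  = ((2.84)^2) / ((1.34)·(1.22)^3) = 8.0656/2.4332 = 3.315
Since Q = 3.315 > Kc = 0.81, the reaction proceeds reverse (toward reactants) to reach equilibrium.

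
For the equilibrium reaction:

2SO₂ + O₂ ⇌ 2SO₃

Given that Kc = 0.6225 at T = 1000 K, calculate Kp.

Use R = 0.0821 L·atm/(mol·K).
K_p = 0.0076

Δn = (moles gaseous products) − (moles gaseous reactants) = -1
T = 1000 K; RT = 0.0821 × 1000 = 82.1
Kp = Kc·(RT)^Δn = 0.6225 × (82.1)^-1 = 0.6225 × 0.0121803 = 0.0076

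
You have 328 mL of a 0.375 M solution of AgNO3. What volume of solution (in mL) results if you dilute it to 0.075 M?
Using M₁V₁ = M₂V₂:
0.375 × 328 = 0.075 × V₂
V₂ = (0.375 × 328) / 0.075 = 1640 mL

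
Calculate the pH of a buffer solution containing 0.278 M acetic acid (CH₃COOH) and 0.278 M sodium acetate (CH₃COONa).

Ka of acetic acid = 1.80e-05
pH = 4.74

pKa = -log(1.80e-05) = 4.74. pH = pKa + log([A⁻]/[HA]) = 4.74 + log(0.278/0.278)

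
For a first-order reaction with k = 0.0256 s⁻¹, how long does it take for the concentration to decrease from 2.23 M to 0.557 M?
54.19 s

From ln[A] = ln[A]₀ - k·t: t = ln([A]₀/[A])/k = ln(2.23/0.557)/0.0256 = ln(4.0036)/0.0256 = 1.3872/0.0256 = 54.19 s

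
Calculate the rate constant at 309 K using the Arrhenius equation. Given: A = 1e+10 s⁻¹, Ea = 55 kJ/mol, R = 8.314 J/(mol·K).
5.04e+00 s⁻¹

k = A·exp(-Ea/(R·T)) = 1e+10·exp(-55000/(8.314·309)) = 1e+10·exp(-21.4089) = 1e+10·5.0377e-10 = 5.04e+00 s⁻¹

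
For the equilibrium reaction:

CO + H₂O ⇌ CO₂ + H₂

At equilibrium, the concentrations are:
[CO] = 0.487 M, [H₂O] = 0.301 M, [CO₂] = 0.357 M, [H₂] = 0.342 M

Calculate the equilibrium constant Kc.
K_c = 0.8329

Kc = ([CO₂] × [H₂]) / ([CO] × [H₂O])
   = ((0.357)·(0.342)) / ((0.487)·(0.301))
   = 0.12209 / 0.14659 = 0.8329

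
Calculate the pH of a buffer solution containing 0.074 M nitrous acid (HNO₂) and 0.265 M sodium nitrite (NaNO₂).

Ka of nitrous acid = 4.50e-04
pH = 3.90

pKa = -log(4.50e-04) = 3.35. pH = pKa + log([A⁻]/[HA]) = 3.35 + log(0.265/0.074)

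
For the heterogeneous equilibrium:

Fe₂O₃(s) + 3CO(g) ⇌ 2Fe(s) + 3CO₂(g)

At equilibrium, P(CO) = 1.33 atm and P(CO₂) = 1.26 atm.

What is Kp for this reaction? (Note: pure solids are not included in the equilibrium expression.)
K_p = 0.850

Solids (Fe₂O₃, Fe) are excluded.
Kp = P(CO₂)³/P(CO)³ = (1.26)³/(1.33)³ = 2/2.353 = 0.850.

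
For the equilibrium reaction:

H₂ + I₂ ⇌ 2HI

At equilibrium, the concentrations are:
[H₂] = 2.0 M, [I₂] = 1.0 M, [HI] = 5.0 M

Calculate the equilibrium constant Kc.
K_c = 12.5000

Kc = ([HI]^2) / ([H₂] × [I₂])
   = ((5.0)^2) / ((2.0)·(1.0))
   = 25 / 2 = 12.5000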